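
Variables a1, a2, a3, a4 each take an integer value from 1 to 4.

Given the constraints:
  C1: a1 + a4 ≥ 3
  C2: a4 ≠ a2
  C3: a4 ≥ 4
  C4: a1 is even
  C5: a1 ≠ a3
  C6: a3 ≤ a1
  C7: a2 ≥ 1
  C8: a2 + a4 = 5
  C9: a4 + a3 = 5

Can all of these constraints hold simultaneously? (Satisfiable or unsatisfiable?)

Satisfiable

Try a1 = 2, a2 = 1, a3 = 1, a4 = 4.
Check constraint 1: a1 + a4 = 6; constraint 8: a2 + a4 = 5; constraint 9: a4 + a3 = 5. The remaining constraints are straightforward to verify.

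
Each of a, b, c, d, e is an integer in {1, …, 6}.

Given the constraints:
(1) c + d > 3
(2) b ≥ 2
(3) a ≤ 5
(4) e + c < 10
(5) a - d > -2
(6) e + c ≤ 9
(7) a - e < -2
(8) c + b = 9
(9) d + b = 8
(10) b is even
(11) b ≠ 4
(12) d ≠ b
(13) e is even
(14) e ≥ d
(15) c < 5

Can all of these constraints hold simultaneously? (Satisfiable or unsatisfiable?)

Satisfiable

Setting (a, b, c, d, e) = (1, 6, 3, 2, 6) satisfies everything: constraint 1: c + d = 5; constraint 4: e + c = 9, and the others follow.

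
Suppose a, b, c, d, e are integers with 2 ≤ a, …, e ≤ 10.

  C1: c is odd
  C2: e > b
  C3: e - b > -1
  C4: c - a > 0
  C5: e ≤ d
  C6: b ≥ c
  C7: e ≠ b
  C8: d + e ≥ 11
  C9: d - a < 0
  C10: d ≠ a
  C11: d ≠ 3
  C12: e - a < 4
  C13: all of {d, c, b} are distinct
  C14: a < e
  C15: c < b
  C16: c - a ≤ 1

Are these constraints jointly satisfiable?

Constraints 2, 4, 5, 9, and 15 give e ≤ d, d < a, a < c, c < b, b < e. Chaining: e ≤ d < a < c < b < e, which forces e < e — impossible.

Unsatisfiable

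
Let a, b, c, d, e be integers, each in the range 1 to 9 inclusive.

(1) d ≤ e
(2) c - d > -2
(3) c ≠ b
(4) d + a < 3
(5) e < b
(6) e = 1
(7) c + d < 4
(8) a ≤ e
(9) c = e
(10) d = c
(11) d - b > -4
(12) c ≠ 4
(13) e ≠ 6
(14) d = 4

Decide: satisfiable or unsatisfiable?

Unsatisfiable

Constraint 14 fixes d = 4 and constraint 6 fixes e = 1. Constraints 9 and 10 give d = c = e, so d = e. But 4 ≠ 1 — contradiction.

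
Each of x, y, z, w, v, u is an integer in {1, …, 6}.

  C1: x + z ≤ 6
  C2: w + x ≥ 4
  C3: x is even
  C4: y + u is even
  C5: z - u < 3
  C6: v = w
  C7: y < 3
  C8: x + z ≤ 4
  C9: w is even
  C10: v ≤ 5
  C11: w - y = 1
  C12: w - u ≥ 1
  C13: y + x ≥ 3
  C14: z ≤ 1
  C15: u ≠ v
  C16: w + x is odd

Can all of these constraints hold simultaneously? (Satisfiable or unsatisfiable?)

Unsatisfiable

Constraint 9 makes w even and constraint 3 makes x even, so w + x must be even. Constraint 16 says w + x is odd — contradiction.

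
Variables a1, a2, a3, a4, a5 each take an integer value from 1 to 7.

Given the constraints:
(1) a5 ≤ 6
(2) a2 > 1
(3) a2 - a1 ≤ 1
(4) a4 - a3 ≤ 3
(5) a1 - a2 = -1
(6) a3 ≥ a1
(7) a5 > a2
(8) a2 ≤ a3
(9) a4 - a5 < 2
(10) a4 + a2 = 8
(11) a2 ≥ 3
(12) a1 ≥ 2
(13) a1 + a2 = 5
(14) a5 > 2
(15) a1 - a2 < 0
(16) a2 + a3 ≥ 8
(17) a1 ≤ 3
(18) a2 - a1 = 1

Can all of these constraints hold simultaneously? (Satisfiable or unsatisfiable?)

Satisfiable

Take a1 = 2, a2 = 3, a3 = 5, a4 = 5, a5 = 5. Then constraint 3: a2 - a1 = 1; constraint 4: a4 - a3 = 0, and every other listed constraint is also met.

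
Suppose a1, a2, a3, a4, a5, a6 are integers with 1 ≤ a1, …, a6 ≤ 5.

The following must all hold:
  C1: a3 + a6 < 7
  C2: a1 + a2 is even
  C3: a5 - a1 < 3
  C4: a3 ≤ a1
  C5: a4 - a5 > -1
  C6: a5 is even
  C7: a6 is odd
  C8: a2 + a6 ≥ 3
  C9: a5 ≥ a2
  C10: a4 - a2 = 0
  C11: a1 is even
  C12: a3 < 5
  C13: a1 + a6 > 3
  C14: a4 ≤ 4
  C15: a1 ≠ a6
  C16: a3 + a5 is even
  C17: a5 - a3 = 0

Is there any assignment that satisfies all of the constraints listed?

Satisfiable

Setting (a1, a2, a3, a4, a5, a6) = (4, 4, 4, 4, 4, 1) satisfies everything: constraint 1: a3 + a6 = 5; constraint 3: a5 - a1 = 0, and the others follow.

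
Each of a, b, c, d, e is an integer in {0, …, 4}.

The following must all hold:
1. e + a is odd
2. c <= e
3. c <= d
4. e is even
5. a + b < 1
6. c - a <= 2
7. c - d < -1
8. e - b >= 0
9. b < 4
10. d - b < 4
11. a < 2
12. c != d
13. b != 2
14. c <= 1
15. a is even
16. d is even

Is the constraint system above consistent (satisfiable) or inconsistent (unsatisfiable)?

Unsatisfiable

Constraint 4 makes e even and constraint 15 makes a even, so e + a must be even. Constraint 1 says e + a is odd — contradiction.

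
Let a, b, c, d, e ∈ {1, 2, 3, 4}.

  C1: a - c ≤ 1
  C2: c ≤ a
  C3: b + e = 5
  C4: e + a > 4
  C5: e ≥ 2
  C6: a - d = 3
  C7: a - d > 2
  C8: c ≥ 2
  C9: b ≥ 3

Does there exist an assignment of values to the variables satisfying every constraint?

Satisfiable

One satisfying assignment is a = 4, b = 3, c = 3, d = 1, e = 2.
For the less obvious constraints — constraint 1: a - c = 1; constraint 3: b + e = 5 — and the others hold by inspection.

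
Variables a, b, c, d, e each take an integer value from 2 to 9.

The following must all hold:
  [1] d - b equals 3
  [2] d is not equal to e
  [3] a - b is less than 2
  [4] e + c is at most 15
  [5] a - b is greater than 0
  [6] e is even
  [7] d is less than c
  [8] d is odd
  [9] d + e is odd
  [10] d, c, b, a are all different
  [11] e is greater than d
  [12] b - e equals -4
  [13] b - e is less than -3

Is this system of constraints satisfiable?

One satisfying assignment is a = 3, b = 2, c = 9, d = 5, e = 6.
For the less obvious constraints — constraint 1: d - b = 3; constraint 3: a - b = 1 — and the others hold by inspection.

Satisfiable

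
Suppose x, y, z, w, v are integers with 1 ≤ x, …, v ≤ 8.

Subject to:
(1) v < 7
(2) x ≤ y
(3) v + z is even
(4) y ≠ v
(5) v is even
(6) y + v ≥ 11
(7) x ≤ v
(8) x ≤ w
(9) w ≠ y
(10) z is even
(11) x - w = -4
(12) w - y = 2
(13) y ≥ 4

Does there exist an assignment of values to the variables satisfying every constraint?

Satisfiable

Try x = 3, y = 5, z = 6, w = 7, v = 6.
Check constraint 6: y + v = 11; constraint 11: x - w = -4. The remaining constraints are straightforward to verify.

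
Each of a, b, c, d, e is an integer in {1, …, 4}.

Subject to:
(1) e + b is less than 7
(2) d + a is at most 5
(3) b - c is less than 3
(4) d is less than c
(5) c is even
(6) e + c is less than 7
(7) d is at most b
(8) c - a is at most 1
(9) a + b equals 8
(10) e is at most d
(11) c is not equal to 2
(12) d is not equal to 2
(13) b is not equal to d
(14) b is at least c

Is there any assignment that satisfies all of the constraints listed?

Satisfiable

Take a = 4, b = 4, c = 4, d = 1, e = 1. Then constraint 1: e + b = 5; constraint 2: d + a = 5; constraint 3: b - c = 0, and every other listed constraint is also met.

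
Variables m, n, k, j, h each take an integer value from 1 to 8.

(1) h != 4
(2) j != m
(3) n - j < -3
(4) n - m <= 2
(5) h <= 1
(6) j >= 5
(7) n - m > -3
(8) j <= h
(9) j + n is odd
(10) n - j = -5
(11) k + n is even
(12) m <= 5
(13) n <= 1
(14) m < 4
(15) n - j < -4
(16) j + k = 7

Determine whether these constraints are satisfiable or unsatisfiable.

Unsatisfiable

From constraints 6 and 8: h ≥ j and j ≥ 5, so h ≥ 5. From constraint 5: h ≤ 1. But 1 < 5, so no value of h works.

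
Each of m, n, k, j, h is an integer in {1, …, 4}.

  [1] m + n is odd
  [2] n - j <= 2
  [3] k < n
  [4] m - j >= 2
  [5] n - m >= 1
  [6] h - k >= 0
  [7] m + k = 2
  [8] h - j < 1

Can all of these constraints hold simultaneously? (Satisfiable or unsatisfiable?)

Unsatisfiable

Constraints 2, 4, and 5 give m − j ≥ 2, j − n ≥ -2, n − m ≥ 1.
Adding all 3 inequalities: the left sides telescope to 0, and the right sides sum to 2 + (-2) + 1 = 1. So 0 ≥ 1, which is false.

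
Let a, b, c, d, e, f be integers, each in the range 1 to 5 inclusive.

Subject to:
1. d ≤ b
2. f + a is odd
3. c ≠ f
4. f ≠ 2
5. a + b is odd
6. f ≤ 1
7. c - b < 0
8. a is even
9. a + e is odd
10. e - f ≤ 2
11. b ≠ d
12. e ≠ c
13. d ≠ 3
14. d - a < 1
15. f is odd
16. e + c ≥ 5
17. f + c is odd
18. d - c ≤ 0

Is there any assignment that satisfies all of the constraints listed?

Satisfiable

Try a = 2, b = 5, c = 2, d = 2, e = 3, f = 1.
Check constraint 7: c - b = -3; constraint 10: e - f = 2. The remaining constraints are straightforward to verify.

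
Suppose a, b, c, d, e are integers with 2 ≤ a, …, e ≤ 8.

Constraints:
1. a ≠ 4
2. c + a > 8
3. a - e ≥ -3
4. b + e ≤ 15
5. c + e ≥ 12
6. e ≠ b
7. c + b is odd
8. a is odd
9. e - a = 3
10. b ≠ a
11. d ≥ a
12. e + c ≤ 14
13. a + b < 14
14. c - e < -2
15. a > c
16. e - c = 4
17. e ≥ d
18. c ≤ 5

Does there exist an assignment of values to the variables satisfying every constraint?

Try a = 5, b = 7, c = 4, d = 5, e = 8.
Check constraint 2: c + a = 9; constraint 3: a - e = -3; constraint 4: b + e = 15. The remaining constraints are straightforward to verify.

Satisfiable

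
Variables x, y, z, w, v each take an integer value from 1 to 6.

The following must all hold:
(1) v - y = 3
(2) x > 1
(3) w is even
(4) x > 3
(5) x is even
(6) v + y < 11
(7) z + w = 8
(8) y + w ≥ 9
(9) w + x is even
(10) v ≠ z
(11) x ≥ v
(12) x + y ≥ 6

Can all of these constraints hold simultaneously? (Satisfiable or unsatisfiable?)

Satisfiable

One satisfying assignment is x = 6, y = 3, z = 2, w = 6, v = 6.
For the less obvious constraints — constraint 1: v - y = 3; constraint 6: v + y = 9 — and the others hold by inspection.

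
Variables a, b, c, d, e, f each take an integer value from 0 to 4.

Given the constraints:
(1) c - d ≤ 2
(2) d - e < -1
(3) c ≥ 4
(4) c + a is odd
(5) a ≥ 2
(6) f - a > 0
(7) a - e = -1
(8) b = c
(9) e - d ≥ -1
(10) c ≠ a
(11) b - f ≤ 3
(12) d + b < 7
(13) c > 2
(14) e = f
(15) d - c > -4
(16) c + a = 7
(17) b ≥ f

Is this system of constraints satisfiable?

Satisfiable

One satisfying assignment is a = 3, b = 4, c = 4, d = 2, e = 4, f = 4.
For the less obvious constraints — constraint 1: c - d = 2; constraint 2: d - e = -2 — and the others hold by inspection.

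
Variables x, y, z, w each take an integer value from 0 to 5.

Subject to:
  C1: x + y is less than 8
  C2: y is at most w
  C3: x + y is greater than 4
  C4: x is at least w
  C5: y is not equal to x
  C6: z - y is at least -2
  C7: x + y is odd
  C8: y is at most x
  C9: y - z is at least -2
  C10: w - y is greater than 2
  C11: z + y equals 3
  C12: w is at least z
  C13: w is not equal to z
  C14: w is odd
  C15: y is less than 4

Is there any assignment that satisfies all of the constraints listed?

Take x = 5, y = 2, z = 1, w = 5. Then constraint 1: x + y = 7; constraint 3: x + y = 7; constraint 6: z - y = -1, and every other listed constraint is also met.

Satisfiable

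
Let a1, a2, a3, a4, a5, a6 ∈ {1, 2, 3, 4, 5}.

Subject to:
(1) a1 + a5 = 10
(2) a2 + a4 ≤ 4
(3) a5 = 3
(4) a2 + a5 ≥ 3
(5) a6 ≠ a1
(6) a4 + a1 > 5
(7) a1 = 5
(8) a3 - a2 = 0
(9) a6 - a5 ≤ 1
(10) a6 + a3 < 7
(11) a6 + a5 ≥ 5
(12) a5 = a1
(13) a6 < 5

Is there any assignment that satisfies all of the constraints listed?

Constraint 3 fixes a5 = 3 and constraint 7 fixes a1 = 5, but constraint 12 requires a5 = a1. Since 3 ≠ 5, contradiction.

Unsatisfiable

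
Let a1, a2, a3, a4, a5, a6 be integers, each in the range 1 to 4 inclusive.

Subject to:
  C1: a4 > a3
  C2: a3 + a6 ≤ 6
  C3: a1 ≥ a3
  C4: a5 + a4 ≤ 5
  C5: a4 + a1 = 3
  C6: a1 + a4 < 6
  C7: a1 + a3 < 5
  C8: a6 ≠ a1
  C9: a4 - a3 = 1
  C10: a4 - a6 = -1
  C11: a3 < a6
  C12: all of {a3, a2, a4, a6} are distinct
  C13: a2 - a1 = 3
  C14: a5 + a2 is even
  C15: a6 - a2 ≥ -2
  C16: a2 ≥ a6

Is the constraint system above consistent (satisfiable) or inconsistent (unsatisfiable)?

Satisfiable

Try a1 = 1, a2 = 4, a3 = 1, a4 = 2, a5 = 2, a6 = 3.
Check constraint 2: a3 + a6 = 4; constraint 4: a5 + a4 = 4. The remaining constraints are straightforward to verify.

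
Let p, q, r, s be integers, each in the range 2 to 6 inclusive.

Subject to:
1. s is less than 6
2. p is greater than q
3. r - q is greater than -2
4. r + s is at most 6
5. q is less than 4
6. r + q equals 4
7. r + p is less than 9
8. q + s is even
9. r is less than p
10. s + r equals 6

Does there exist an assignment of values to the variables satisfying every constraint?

Satisfiable

Setting (p, q, r, s) = (4, 2, 2, 4) satisfies everything: constraint 3: r - q = 0; constraint 4: r + s = 6, and the others follow.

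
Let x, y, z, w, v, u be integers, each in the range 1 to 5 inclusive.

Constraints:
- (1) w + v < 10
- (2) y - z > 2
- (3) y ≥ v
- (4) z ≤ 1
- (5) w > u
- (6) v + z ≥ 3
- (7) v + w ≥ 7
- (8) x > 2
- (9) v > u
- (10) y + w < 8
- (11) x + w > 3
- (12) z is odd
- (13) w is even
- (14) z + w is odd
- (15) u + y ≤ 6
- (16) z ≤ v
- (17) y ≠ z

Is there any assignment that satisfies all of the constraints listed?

Take x = 3, y = 5, z = 1, w = 2, v = 5, u = 1. Then constraint 1: w + v = 7; constraint 2: y - z = 4; constraint 6: v + z = 6, and every other listed constraint is also met.

Satisfiable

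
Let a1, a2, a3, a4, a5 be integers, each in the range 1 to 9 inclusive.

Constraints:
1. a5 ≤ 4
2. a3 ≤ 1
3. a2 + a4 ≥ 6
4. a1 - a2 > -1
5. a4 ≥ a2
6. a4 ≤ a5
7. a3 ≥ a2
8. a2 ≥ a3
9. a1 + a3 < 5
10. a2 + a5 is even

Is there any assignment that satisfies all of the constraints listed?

Unsatisfiable

From constraints 2 and 7: a2 ≤ a3 ≤ 1. From constraints 1 and 6: a4 ≤ a5 ≤ 4. Hence a2 + a4 ≤ 5. But constraint 3 requires a2 + a4 ≥ 6, and 6 > 5. Contradiction.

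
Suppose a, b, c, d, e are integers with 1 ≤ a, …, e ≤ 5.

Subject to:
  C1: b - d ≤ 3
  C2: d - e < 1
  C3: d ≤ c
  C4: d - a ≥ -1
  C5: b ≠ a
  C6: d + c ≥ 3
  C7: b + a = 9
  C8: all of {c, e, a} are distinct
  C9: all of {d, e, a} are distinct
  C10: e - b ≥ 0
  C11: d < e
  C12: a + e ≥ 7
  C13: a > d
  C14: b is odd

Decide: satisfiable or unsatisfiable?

The assignment a = 4, b = 5, c = 3, d = 3, e = 5 works:
  constraint 1 holds since b - d = 2.
  constraint 2 holds since d - e = -2.
The rest check out directly.

Satisfiable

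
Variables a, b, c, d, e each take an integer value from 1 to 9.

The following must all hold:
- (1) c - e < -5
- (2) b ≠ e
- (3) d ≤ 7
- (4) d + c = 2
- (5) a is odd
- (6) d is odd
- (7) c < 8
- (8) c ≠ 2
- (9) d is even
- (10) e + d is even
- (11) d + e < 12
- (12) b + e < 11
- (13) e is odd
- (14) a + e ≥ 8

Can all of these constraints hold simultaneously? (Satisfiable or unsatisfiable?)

Constraint 13 makes e odd and constraint 9 makes d even, so e + d must be odd. Constraint 10 says e + d is even — contradiction.

Unsatisfiable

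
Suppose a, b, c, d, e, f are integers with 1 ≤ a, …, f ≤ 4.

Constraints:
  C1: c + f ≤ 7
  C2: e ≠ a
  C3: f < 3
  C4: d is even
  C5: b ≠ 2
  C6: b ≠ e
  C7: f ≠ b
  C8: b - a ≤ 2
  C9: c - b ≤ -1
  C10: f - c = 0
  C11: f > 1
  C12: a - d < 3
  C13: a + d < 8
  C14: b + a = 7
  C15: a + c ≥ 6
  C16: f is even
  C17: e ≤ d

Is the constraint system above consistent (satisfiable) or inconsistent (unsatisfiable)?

The assignment a = 4, b = 3, c = 2, d = 2, e = 2, f = 2 works:
  constraint 1 holds since c + f = 4.
  constraint 8 holds since b - a = -1.
The rest check out directly.

Satisfiable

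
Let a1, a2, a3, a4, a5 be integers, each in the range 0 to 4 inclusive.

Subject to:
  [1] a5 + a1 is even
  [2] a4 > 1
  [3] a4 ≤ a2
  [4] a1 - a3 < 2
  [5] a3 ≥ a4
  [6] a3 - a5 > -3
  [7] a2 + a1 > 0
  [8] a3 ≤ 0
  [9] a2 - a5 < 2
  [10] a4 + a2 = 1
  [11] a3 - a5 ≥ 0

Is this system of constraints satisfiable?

Unsatisfiable

From constraint 2: a4 ≥ 2. From constraints 5 and 8: a4 ≤ a3 and a3 ≤ 0, so a4 ≤ 0. But 0 < 2, so no value of a4 works.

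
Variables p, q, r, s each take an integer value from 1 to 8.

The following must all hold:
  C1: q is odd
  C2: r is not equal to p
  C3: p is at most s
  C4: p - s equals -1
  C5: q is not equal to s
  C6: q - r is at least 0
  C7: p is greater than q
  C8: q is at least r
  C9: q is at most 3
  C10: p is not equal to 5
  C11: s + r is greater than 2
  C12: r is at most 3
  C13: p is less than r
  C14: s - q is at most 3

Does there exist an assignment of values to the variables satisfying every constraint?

Unsatisfiable

Constraints 7, 8, and 13 give p < r, r ≤ q, q < p. Chaining: p < r ≤ q < p, which forces p < p — impossible.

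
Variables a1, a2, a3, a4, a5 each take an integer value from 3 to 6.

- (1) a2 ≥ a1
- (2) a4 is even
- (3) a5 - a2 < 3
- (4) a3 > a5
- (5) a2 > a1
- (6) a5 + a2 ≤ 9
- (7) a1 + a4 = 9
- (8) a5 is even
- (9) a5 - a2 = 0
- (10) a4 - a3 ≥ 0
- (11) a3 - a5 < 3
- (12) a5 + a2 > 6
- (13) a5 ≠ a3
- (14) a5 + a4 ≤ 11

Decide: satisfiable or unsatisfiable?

Try a1 = 3, a2 = 4, a3 = 6, a4 = 6, a5 = 4.
Check constraint 3: a5 - a2 = 0; constraint 6: a5 + a2 = 8; constraint 7: a1 + a4 = 9. The remaining constraints are straightforward to verify.

Satisfiable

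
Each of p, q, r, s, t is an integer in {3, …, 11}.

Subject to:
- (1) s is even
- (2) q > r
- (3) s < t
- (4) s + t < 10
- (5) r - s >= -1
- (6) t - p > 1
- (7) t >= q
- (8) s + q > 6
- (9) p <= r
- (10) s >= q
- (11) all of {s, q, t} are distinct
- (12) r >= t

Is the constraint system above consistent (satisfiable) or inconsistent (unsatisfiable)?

Constraints 2, 3, 10, and 12 give q ≤ s, s < t, t ≤ r, r < q. Chaining: q ≤ s < t ≤ r < q, which forces q < q — impossible.

Unsatisfiable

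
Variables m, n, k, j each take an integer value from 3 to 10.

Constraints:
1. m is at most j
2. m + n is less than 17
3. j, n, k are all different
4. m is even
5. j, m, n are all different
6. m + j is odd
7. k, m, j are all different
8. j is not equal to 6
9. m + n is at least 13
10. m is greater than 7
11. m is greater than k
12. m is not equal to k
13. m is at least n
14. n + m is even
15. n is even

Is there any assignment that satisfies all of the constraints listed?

One satisfying assignment is m = 8, n = 6, k = 4, j = 9.
For the less obvious constraints — constraint 2: m + n = 14; constraint 9: m + n = 14 — and the others hold by inspection.

Satisfiable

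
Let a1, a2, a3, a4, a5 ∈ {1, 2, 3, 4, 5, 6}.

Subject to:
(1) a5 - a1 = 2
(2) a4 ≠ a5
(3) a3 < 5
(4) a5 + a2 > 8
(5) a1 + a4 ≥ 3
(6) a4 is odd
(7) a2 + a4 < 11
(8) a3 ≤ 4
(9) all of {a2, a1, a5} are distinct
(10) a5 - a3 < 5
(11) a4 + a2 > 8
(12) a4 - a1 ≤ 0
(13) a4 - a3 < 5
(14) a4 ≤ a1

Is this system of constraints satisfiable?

Take a1 = 3, a2 = 6, a3 = 1, a4 = 3, a5 = 5. Then constraint 1: a5 - a1 = 2; constraint 4: a5 + a2 = 11, and every other listed constraint is also met.

Satisfiable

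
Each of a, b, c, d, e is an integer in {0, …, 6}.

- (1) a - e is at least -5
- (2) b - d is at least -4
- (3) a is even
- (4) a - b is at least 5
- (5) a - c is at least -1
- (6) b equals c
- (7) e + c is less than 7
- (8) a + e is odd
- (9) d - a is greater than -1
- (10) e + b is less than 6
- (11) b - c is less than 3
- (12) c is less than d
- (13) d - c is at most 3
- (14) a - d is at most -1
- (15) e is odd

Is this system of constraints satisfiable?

Constraints 2, 4, and 14 give a − b ≥ 5, b − d ≥ -4, d − a ≥ 1.
Adding all 3 inequalities: the left sides telescope to 0, and the right sides sum to 5 + (-4) + 1 = 2. So 0 ≥ 2, which is false.

Unsatisfiable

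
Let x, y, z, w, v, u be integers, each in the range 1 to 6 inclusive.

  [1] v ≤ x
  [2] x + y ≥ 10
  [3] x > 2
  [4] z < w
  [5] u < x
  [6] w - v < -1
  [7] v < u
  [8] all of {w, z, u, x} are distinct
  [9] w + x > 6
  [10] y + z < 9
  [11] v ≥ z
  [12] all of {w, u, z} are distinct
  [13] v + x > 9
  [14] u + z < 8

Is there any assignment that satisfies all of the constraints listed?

Take x = 6, y = 6, z = 1, w = 2, v = 4, u = 5. Then constraint 2: x + y = 12; constraint 6: w - v = -2; constraint 9: w + x = 8, and every other listed constraint is also met.

Satisfiable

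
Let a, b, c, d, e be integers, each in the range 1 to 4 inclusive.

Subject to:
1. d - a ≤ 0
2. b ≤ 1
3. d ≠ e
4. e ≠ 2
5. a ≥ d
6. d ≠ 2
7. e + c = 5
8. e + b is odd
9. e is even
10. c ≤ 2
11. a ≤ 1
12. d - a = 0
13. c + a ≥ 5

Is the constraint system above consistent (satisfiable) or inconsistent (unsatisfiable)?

From constraint 10: c ≤ 2. From constraint 11: a ≤ 1. Hence c + a ≤ 3. But constraint 13 requires c + a ≥ 5, and 5 > 3. Contradiction.

Unsatisfiable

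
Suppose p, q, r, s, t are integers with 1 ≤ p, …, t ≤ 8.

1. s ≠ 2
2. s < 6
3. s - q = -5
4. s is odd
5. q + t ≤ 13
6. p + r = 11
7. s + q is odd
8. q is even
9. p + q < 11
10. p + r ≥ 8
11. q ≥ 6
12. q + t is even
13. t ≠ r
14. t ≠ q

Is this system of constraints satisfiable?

Satisfiable

One satisfying assignment is p = 3, q = 6, r = 8, s = 1, t = 4.
For the less obvious constraints — constraint 3: s - q = -5; constraint 5: q + t = 10; constraint 6: p + r = 11 — and the others hold by inspection.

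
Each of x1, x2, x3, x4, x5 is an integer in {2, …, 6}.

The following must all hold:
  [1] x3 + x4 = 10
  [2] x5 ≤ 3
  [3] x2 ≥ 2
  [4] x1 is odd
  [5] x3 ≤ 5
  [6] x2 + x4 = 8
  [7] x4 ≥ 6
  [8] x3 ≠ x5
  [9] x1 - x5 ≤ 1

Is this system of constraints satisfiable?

Satisfiable

Take x1 = 3, x2 = 2, x3 = 4, x4 = 6, x5 = 2. Then constraint 1: x3 + x4 = 10; constraint 6: x2 + x4 = 8; constraint 9: x1 - x5 = 1, and every other listed constraint is also met.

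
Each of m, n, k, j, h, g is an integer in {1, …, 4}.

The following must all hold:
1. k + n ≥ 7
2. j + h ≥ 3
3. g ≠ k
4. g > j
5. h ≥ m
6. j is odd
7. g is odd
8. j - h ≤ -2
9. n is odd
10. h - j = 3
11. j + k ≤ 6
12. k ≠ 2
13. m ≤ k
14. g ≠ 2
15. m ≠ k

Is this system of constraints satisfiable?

Try m = 2, n = 3, k = 4, j = 1, h = 4, g = 3.
Check constraint 1: k + n = 7; constraint 2: j + h = 5. The remaining constraints are straightforward to verify.

Satisfiable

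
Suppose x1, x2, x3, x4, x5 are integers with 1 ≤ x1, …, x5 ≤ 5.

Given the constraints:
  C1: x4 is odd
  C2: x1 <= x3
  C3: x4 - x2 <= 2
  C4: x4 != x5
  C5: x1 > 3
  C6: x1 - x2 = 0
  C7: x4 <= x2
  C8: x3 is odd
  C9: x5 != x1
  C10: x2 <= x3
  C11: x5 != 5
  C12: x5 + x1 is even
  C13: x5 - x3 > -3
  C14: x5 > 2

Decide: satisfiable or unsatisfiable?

The assignment x1 = 5, x2 = 5, x3 = 5, x4 = 5, x5 = 3 works:
  constraint 3 holds since x4 - x2 = 0.
  constraint 6 holds since x1 - x2 = 0.
  constraint 13 holds since x5 - x3 = -2.
The rest check out directly.

Satisfiable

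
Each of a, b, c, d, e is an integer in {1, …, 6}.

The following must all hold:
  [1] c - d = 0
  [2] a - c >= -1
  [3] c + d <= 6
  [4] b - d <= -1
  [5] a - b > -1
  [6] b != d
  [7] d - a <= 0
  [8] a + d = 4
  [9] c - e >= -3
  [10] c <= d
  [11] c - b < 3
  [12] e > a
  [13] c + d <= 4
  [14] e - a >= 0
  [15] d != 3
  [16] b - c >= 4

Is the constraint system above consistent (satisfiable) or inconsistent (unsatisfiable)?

Unsatisfiable

Constraints 4, 7, 9, 14, and 16 give c − e ≥ -3, e − a ≥ 0, a − d ≥ 0, d − b ≥ 1, b − c ≥ 4.
Adding all 5 inequalities: the left sides telescope to 0, and the right sides sum to (-3) + 0 + 0 + 1 + 4 = 2. So 0 ≥ 2, which is false.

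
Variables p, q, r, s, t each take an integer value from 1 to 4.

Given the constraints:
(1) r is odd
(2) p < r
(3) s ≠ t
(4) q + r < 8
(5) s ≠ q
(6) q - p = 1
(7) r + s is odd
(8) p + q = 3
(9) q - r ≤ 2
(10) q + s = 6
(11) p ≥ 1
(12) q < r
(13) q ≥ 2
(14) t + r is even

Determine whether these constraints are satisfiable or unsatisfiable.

Try p = 1, q = 2, r = 3, s = 4, t = 3.
Check constraint 4: q + r = 5; constraint 6: q - p = 1. The remaining constraints are straightforward to verify.

Satisfiable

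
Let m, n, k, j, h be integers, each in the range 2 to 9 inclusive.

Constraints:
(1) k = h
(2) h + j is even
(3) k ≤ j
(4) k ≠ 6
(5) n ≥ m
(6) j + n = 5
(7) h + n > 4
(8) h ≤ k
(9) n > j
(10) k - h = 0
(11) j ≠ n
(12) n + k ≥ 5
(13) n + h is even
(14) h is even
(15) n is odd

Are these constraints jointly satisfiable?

Constraint 15 makes n odd and constraint 14 makes h even, so n + h must be odd. Constraint 13 says n + h is even — contradiction.

Unsatisfiable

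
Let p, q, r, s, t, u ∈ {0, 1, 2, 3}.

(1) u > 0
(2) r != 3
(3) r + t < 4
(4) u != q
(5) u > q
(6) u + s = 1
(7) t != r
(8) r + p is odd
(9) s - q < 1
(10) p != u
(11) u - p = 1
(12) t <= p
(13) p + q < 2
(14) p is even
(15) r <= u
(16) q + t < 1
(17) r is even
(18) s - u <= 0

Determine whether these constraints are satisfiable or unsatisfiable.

Unsatisfiable

Constraint 17 makes r even and constraint 14 makes p even, so r + p must be even. Constraint 8 says r + p is odd — contradiction.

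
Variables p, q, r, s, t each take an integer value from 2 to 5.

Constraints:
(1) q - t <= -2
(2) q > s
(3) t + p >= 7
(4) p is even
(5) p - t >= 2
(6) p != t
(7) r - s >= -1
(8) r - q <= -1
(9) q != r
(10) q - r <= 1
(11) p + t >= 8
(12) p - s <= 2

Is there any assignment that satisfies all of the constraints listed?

Constraints 1, 5, 7, 8, and 12 give r − s ≥ -1, s − p ≥ -2, p − t ≥ 2, t − q ≥ 2, q − r ≥ 1.
Adding all 5 inequalities: the left sides telescope to 0, and the right sides sum to (-1) + (-2) + 2 + 2 + 1 = 2. So 0 ≥ 2, which is false.

Unsatisfiable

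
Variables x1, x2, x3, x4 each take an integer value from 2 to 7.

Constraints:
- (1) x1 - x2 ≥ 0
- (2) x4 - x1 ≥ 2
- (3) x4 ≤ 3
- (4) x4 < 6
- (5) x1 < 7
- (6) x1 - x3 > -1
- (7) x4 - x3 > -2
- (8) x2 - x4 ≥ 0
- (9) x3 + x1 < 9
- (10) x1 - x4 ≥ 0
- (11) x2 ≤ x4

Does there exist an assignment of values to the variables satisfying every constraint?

Constraints 1, 2, and 8 give x2 − x4 ≥ 0, x4 − x1 ≥ 2, x1 − x2 ≥ 0.
Adding all 3 inequalities: the left sides telescope to 0, and the right sides sum to 0 + 2 + 0 = 2. So 0 ≥ 2, which is false.

Unsatisfiable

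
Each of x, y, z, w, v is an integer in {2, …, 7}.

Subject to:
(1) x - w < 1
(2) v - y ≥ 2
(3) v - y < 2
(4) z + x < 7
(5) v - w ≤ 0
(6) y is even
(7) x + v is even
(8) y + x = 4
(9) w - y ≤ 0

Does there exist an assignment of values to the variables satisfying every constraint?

Unsatisfiable

Constraints 2, 5, and 9 give w − v ≥ 0, v − y ≥ 2, y − w ≥ 0.
Adding all 3 inequalities: the left sides telescope to 0, and the right sides sum to 0 + 2 + 0 = 2. So 0 ≥ 2, which is false.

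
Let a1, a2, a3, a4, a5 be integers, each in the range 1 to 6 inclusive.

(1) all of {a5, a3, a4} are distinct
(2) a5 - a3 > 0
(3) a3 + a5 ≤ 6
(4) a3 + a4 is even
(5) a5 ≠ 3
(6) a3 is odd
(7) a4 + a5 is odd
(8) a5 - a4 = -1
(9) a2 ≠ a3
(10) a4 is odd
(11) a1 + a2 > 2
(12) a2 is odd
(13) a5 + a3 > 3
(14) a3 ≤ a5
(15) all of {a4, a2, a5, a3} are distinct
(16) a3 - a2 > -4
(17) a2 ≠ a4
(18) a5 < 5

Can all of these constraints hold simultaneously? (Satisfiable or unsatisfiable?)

The assignment a1 = 2, a2 = 3, a3 = 1, a4 = 5, a5 = 4 works:
  constraint 2 holds since a5 - a3 = 3.
  constraint 3 holds since a3 + a5 = 5.
The rest check out directly.

Satisfiable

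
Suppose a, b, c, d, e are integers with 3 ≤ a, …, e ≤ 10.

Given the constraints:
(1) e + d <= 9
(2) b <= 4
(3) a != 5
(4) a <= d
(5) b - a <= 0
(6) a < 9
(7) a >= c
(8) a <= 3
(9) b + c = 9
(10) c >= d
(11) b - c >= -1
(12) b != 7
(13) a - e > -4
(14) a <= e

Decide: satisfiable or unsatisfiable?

Unsatisfiable

From constraint 2: b ≤ 4. From constraints 7 and 8: c ≤ a ≤ 3. Hence b + c ≤ 7. But constraint 9 requires b + c = 9, and 9 > 7. Contradiction.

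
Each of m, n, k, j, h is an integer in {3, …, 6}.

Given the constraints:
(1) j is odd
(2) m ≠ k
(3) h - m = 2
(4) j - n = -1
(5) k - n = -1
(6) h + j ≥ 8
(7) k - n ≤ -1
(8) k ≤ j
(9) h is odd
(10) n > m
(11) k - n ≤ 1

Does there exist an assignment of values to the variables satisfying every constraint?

Satisfiable

Setting (m, n, k, j, h) = (3, 6, 5, 5, 5) satisfies everything: constraint 3: h - m = 2; constraint 4: j - n = -1; constraint 5: k - n = -1, and the others follow.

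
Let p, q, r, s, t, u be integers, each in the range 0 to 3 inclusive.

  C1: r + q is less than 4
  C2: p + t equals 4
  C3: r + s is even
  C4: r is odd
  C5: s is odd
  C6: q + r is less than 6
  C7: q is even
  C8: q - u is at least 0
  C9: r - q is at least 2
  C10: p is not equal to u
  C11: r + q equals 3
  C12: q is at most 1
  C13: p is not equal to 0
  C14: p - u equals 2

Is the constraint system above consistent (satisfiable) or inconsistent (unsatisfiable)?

Satisfiable

Take p = 2, q = 0, r = 3, s = 1, t = 2, u = 0. Then constraint 1: r + q = 3; constraint 2: p + t = 4, and every other listed constraint is also met.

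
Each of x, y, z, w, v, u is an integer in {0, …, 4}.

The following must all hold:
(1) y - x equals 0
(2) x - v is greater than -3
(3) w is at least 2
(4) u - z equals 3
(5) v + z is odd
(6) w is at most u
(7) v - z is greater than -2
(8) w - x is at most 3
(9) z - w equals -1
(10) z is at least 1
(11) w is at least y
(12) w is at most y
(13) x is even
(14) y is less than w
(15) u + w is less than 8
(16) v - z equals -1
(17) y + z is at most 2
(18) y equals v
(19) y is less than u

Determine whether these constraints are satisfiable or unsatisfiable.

Unsatisfiable

From constraints 3 and 12: y ≥ w ≥ 2. From constraint 10: z ≥ 1. Hence y + z ≥ 3. But constraint 17 requires y + z ≤ 2, and 2 < 3. Contradiction.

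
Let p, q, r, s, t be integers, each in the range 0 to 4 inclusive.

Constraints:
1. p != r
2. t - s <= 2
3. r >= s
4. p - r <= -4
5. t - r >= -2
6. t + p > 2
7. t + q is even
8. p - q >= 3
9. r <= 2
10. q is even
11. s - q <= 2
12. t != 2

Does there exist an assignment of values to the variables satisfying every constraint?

Constraints 2, 4, 5, 8, and 11 give p − q ≥ 3, q − s ≥ -2, s − t ≥ -2, t − r ≥ -2, r − p ≥ 4.
Adding all 5 inequalities: the left sides telescope to 0, and the right sides sum to 3 + (-2) + (-2) + (-2) + 4 = 1. So 0 ≥ 1, which is false.

Unsatisfiable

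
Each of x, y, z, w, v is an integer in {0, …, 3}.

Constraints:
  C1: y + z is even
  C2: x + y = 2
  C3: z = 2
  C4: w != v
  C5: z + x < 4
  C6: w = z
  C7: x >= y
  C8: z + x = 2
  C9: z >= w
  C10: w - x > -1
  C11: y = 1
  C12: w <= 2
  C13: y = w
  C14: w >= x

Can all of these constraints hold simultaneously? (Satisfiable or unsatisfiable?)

Unsatisfiable

Constraint 11 fixes y = 1 and constraint 3 fixes z = 2. Constraints 6 and 13 give y = w = z, so y = z. But 1 ≠ 2 — contradiction.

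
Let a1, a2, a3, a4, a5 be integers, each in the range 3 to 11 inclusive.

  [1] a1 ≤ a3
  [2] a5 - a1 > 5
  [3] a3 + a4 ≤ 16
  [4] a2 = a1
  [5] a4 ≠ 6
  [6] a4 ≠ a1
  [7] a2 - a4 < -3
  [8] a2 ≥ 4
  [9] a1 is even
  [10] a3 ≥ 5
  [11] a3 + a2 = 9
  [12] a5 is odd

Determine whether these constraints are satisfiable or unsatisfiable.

Setting (a1, a2, a3, a4, a5) = (4, 4, 5, 10, 11) satisfies everything: constraint 2: a5 - a1 = 7; constraint 3: a3 + a4 = 15, and the others follow.

Satisfiable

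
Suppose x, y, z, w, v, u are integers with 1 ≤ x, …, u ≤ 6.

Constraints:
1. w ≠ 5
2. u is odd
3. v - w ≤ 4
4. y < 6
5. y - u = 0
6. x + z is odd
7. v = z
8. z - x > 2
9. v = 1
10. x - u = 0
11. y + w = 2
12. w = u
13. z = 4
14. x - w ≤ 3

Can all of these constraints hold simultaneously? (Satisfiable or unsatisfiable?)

Unsatisfiable

Constraint 9 fixes v = 1 and constraint 13 fixes z = 4, but constraint 7 requires v = z. Since 1 ≠ 4, contradiction.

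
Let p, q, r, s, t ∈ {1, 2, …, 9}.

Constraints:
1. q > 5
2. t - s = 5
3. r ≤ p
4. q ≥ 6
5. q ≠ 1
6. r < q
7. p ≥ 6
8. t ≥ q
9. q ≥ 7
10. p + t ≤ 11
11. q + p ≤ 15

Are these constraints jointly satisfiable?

Unsatisfiable

From constraint 7: p ≥ 6. From constraints 8 and 9: t ≥ q ≥ 7. Hence p + t ≥ 13. But constraint 10 requires p + t ≤ 11, and 11 < 13. Contradiction.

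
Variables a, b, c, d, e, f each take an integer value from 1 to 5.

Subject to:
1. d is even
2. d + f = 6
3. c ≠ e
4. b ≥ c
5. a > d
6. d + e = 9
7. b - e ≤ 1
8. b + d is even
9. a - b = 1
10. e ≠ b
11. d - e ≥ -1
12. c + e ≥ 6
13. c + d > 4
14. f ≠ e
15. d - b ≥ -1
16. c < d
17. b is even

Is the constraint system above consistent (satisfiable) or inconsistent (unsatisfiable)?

Satisfiable

Setting (a, b, c, d, e, f) = (5, 4, 1, 4, 5, 2) satisfies everything: constraint 2: d + f = 6; constraint 6: d + e = 9; constraint 7: b - e = -1, and the others follow.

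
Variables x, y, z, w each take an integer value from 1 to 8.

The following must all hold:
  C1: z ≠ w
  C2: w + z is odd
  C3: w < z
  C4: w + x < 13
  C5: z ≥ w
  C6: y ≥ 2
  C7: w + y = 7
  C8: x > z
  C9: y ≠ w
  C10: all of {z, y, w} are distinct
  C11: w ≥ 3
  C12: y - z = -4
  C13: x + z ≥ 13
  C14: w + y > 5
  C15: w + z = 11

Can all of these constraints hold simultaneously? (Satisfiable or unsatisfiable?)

Satisfiable

The assignment x = 8, y = 3, z = 7, w = 4 works:
  constraint 4 holds since w + x = 12.
  constraint 7 holds since w + y = 7.
  constraint 12 holds since y - z = -4.
The rest check out directly.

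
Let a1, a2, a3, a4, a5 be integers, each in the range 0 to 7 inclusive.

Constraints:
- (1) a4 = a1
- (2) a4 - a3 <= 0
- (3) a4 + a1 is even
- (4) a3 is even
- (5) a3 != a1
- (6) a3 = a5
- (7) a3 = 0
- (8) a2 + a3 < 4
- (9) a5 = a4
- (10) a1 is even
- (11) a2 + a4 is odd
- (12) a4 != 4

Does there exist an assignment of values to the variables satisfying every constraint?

Unsatisfiable

From constraints 1, 6, and 9, a3 = a5 = a4 = a1, so a3 = a1. But constraint 5 says a3 ≠ a1. Contradiction.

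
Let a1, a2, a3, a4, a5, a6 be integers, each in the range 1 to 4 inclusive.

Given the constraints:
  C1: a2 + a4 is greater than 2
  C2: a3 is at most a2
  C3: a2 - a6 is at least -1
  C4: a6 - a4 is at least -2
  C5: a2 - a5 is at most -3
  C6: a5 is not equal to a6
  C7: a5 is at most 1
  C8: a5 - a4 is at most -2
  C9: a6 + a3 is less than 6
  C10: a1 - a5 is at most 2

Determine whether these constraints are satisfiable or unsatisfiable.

Constraints 3, 4, 5, and 8 give a2 − a6 ≥ -1, a6 − a4 ≥ -2, a4 − a5 ≥ 2, a5 − a2 ≥ 3.
Adding all 4 inequalities: the left sides telescope to 0, and the right sides sum to (-1) + (-2) + 2 + 3 = 2. So 0 ≥ 2, which is false.

Unsatisfiable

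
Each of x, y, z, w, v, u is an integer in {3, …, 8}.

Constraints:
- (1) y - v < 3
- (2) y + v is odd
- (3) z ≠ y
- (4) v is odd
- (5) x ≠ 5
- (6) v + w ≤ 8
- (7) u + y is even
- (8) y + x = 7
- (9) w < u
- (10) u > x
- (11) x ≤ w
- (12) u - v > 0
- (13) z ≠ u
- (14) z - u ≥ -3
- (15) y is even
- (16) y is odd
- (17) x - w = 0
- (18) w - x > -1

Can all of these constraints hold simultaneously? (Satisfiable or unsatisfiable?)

Constraint 16 makes y odd and constraint 4 makes v odd, so y + v must be even. Constraint 2 says y + v is odd — contradiction.

Unsatisfiable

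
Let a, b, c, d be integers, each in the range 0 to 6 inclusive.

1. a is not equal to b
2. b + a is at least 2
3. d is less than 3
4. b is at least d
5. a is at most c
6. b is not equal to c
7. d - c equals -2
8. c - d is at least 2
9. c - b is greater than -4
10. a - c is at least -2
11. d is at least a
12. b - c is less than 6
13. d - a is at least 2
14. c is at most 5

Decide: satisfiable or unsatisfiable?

Constraints 8, 10, and 13 give a − c ≥ -2, c − d ≥ 2, d − a ≥ 2.
Adding all 3 inequalities: the left sides telescope to 0, and the right sides sum to (-2) + 2 + 2 = 2. So 0 ≥ 2, which is false.

Unsatisfiable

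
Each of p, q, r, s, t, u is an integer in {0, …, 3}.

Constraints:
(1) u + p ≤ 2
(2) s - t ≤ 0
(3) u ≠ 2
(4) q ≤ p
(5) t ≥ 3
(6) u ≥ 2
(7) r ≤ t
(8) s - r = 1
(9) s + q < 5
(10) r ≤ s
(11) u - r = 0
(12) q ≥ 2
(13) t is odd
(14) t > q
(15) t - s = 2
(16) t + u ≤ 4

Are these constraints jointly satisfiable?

Unsatisfiable

From constraint 6: u ≥ 2. From constraints 4 and 12: p ≥ q ≥ 2. Hence u + p ≥ 4. But constraint 1 requires u + p ≤ 2, and 2 < 4. Contradiction.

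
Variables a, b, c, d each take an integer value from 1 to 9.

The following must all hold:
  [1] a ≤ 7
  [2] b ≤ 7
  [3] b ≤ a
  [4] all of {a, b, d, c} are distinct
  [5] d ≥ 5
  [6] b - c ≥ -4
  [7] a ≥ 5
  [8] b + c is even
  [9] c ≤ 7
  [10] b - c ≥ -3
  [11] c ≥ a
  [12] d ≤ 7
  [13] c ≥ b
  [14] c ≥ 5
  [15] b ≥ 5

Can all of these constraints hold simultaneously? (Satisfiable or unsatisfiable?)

Constraints 1, 2, 5, 7, 9, 12, 14, and 15 confine each of a, b, d, c to the 3 values {5, …, 7}.
Constraint 4 requires all 4 of them to be distinct, but only 3 values are available — impossible by the pigeonhole principle.

Unsatisfiable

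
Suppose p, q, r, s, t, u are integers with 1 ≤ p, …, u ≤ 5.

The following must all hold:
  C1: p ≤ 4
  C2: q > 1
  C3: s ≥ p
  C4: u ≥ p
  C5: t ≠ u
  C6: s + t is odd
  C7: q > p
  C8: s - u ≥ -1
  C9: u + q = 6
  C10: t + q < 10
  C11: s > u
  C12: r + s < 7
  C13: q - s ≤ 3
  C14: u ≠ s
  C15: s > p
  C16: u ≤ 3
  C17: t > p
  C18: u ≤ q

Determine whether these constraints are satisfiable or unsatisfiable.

Take p = 1, q = 4, r = 2, s = 3, t = 4, u = 2. Then constraint 8: s - u = 1; constraint 9: u + q = 6; constraint 10: t + q = 8, and every other listed constraint is also met.

Satisfiable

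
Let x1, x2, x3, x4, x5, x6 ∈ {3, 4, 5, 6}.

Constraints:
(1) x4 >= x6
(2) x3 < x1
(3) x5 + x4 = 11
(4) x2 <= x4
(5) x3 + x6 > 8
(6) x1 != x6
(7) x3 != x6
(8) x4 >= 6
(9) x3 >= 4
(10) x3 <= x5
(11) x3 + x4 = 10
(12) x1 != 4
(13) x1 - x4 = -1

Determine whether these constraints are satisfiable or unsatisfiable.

Satisfiable

The assignment x1 = 5, x2 = 4, x3 = 4, x4 = 6, x5 = 5, x6 = 6 works:
  constraint 3 holds since x5 + x4 = 11.
  constraint 5 holds since x3 + x6 = 10.
  constraint 11 holds since x3 + x4 = 10.
The rest check out directly.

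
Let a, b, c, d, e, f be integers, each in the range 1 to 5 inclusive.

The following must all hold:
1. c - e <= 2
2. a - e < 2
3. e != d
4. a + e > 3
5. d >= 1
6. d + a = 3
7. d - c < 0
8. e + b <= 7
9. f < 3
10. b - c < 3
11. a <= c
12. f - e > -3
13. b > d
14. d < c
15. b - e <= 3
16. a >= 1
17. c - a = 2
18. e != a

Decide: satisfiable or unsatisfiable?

Satisfiable

The assignment a = 2, b = 4, c = 4, d = 1, e = 3, f = 2 works:
  constraint 1 holds since c - e = 1.
  constraint 2 holds since a - e = -1.
The rest check out directly.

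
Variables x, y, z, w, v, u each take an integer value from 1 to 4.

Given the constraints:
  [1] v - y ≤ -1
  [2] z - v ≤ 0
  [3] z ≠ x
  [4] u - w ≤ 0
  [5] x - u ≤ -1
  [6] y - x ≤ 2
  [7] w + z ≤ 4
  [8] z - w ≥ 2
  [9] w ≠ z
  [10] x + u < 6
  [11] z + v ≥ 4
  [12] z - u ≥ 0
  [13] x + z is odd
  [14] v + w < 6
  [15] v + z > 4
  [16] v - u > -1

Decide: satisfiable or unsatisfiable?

Constraints 1, 2, 4, 5, 6, and 8 give u − x ≥ 1, x − y ≥ -2, y − v ≥ 1, v − z ≥ 0, z − w ≥ 2, w − u ≥ 0.
Adding all 6 inequalities: the left sides telescope to 0, and the right sides sum to 1 + (-2) + 1 + 0 + 2 + 0 = 2. So 0 ≥ 2, which is false.

Unsatisfiable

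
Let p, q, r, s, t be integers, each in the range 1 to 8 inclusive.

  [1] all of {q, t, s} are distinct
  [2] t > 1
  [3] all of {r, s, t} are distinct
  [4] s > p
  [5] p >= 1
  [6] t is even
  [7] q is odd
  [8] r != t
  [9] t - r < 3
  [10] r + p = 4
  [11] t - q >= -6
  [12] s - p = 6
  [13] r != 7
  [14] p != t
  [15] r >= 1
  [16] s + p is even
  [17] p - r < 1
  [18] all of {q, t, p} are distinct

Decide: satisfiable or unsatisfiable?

Satisfiable

Try p = 2, q = 7, r = 2, s = 8, t = 4.
Check constraint 9: t - r = 2; constraint 10: r + p = 4. The remaining constraints are straightforward to verify.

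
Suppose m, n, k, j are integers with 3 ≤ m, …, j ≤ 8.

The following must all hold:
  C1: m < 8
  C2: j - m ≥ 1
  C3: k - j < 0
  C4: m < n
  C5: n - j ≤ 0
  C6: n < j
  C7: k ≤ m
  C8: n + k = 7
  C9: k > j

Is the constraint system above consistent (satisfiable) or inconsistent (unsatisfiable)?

Unsatisfiable

Constraints 4, 6, 7, and 9 give n < j, j < k, k ≤ m, m < n. Chaining: n < j < k ≤ m < n, which forces n < n — impossible.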